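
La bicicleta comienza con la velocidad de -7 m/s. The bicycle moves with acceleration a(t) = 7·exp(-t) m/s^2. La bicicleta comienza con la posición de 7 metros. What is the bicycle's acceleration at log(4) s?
From the given acceleration equation a(t) = 7·exp(-t), we substitute t = log(4) to get a = 7/4.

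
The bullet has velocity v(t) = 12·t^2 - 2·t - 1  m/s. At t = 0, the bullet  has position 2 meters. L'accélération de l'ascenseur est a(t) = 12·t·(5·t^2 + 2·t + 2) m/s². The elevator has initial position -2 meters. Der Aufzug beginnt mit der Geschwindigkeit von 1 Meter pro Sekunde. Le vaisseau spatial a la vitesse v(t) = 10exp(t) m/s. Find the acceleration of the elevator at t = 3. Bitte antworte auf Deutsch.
Aus der Gleichung für die Beschleunigung a(t) = 12·t·(5·t^2 + 2·t + 2), setzen wir t = 3 ein und erhalten a = 1908.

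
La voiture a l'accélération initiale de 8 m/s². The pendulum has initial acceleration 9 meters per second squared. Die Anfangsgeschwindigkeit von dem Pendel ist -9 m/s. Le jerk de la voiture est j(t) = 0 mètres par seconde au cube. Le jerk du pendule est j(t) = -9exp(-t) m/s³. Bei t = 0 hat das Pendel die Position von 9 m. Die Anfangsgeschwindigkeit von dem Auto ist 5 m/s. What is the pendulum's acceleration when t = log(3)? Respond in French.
Nous devons trouver la primitive de notre équation du jerk j(t) = -9·exp(-t) 1 fois. L'intégrale du jerk, avec a(0) = 9, donne l'accélération: a(t) = 9·exp(-t). En utilisant a(t) = 9·exp(-t) et en substituant t = log(3), nous trouvons a = 3.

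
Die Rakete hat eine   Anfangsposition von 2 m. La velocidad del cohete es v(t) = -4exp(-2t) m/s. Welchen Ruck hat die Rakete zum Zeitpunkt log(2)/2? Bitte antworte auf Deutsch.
Wir müssen unsere Gleichung für die Geschwindigkeit v(t) = -4·exp(-2·t) 2-mal ableiten. Durch Ableiten von der Geschwindigkeit erhalten wir die Beschleunigung: a(t) = 8·exp(-2·t). Mit d/dt von a(t) finden wir j(t) = -16·exp(-2·t). Mit j(t) = -16·exp(-2·t) und Einsetzen von t = log(2)/2, finden wir j = -8.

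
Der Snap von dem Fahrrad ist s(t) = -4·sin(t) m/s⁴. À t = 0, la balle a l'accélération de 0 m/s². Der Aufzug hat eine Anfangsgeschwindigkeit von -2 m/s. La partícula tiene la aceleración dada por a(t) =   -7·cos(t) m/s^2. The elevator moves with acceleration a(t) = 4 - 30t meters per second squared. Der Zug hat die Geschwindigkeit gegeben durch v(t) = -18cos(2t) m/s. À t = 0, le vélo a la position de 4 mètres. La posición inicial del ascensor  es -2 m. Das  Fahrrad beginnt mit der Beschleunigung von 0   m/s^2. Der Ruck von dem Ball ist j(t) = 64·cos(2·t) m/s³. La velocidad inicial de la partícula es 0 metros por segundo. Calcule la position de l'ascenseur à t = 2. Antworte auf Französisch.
En partant de l'accélération a(t) = 4 - 30·t, nous prenons 2 primitives. En intégrant l'accélération et en utilisant la condition initiale v(0) = -2, nous obtenons v(t) = -15·t^2 + 4·t - 2. L'intégrale de la vitesse est la position. En utilisant x(0) = -2, nous obtenons x(t) = -5·t^3 + 2·t^2 - 2·t - 2. De l'équation de la position x(t) = -5·t^3 + 2·t^2 - 2·t - 2, nous substituons t = 2 pour obtenir x = -38.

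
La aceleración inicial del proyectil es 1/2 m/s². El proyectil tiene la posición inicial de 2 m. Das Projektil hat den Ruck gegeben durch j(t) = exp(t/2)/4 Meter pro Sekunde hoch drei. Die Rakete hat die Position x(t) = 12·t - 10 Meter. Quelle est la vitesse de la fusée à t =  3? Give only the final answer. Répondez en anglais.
The velocity at t = 3 is v = 12.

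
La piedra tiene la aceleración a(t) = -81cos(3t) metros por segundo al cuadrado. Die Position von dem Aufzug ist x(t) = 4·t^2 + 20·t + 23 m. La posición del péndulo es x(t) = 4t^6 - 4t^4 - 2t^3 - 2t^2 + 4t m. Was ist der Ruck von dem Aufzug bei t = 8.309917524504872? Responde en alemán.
Ausgehend von der Position x(t) = 4·t^2 + 20·t + 23, nehmen wir 3 Ableitungen. Mit d/dt von x(t) finden wir v(t) = 8·t + 20. Mit d/dt von v(t) finden wir a(t) = 8. Mit d/dt von a(t) finden wir j(t) = 0. Mit j(t) = 0 und Einsetzen von t = 8.309917524504872, finden wir j = 0.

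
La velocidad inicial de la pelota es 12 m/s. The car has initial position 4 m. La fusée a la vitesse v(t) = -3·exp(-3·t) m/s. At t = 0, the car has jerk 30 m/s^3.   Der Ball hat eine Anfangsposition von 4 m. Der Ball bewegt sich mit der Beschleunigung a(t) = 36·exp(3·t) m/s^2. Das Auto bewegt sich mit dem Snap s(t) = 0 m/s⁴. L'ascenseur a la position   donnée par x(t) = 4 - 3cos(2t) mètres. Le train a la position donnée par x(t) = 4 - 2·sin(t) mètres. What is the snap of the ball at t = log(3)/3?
We must differentiate our acceleration equation a(t) = 36·exp(3·t) 2 times. Differentiating acceleration, we get jerk: j(t) = 108·exp(3·t). The derivative of jerk gives snap: s(t) = 324·exp(3·t). Using s(t) = 324·exp(3·t) and substituting t = log(3)/3, we find s = 972.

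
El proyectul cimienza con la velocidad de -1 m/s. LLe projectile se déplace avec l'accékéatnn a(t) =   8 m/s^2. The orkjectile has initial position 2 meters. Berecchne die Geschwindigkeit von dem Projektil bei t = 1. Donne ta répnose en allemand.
Um dies zu lösen, müssen wir 1 Integral unserer Gleichung für die Beschleunigung a(t) = 8 finden. Das Integral von der Beschleunigung, mit v(0) = -1, ergibt die Geschwindigkeit: v(t) = 8·t - 1. Mit v(t) = 8·t - 1 und Einsetzen von t = 1, finden wir v = 7.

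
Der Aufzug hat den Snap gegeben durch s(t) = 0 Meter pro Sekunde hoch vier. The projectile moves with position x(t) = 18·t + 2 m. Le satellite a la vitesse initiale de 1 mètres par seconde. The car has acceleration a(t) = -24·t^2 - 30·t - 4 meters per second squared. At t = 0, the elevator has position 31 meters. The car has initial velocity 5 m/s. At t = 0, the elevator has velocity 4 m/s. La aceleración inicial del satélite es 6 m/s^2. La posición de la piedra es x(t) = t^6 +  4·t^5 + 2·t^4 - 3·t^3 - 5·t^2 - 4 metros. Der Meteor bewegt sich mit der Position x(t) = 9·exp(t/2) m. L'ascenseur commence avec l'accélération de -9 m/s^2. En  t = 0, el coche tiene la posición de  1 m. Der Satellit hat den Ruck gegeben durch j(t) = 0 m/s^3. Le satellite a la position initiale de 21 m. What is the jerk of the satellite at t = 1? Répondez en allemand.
Aus der Gleichung für den Ruck j(t) = 0, setzen wir t = 1 ein und erhalten j = 0.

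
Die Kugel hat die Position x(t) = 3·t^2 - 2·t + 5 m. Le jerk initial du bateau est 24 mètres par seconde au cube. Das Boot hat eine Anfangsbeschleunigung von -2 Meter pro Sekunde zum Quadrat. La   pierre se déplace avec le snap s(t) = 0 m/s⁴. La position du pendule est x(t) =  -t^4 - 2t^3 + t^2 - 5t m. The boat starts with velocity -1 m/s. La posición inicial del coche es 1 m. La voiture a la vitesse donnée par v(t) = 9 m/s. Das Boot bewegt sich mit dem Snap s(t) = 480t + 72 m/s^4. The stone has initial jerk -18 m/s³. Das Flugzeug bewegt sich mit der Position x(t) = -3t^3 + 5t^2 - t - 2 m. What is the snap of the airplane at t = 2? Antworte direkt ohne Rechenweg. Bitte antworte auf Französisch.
Le snap à t = 2 est s = 0.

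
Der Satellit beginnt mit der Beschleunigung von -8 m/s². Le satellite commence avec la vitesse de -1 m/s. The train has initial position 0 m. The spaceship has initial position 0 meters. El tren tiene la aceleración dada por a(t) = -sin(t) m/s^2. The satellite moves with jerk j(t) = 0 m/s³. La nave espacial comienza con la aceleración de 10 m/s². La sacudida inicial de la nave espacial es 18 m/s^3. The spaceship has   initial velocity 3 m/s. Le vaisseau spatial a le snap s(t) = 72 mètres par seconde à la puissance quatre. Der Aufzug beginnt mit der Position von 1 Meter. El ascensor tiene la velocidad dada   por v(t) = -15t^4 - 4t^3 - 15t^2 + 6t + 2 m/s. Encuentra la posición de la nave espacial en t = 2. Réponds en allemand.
Um dies zu lösen, müssen wir 4 Stammfunktionen unserer Gleichung für den Snap s(t) = 72 finden. Die Stammfunktion von dem Snap, mit j(0) = 18, ergibt den Ruck: j(t) = 72·t + 18. Das Integral von dem Ruck, mit a(0) = 10, ergibt die Beschleunigung: a(t) = 36·t^2 + 18·t + 10. Die Stammfunktion von der Beschleunigung, mit v(0) = 3, ergibt die Geschwindigkeit: v(t) = 12·t^3 + 9·t^2 + 10·t + 3. Durch Integration von der Geschwindigkeit und Verwendung der Anfangsbedingung x(0) = 0, erhalten wir x(t) = 3·t^4 + 3·t^3 + 5·t^2 + 3·t. Wir haben die Position x(t) = 3·t^4 + 3·t^3 + 5·t^2 + 3·t. Durch Einsetzen von t = 2: x(2) = 98.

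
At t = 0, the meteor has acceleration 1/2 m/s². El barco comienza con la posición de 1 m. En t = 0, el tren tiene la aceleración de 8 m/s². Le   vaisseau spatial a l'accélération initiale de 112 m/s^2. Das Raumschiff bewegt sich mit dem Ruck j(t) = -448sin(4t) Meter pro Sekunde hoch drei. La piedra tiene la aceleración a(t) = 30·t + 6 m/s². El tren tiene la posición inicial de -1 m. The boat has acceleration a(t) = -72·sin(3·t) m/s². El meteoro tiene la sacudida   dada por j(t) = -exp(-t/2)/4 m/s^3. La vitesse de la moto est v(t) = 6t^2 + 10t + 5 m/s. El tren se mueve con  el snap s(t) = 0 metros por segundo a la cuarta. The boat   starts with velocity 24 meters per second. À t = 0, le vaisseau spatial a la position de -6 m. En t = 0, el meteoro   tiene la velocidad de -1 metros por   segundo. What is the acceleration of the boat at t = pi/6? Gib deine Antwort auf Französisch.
De l'équation de l'accélération a(t) = -72·sin(3·t), nous substituons t = pi/6 pour obtenir a = -72.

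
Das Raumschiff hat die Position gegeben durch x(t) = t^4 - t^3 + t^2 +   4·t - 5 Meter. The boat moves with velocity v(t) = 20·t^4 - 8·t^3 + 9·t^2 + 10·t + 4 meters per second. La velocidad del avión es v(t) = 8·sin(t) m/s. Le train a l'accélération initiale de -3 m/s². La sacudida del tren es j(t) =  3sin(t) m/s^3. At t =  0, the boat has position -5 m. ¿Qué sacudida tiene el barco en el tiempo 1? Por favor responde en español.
Para resolver esto, necesitamos tomar 2 derivadas de nuestra ecuación de la velocidad v(t) = 20·t^4 - 8·t^3 + 9·t^2 + 10·t + 4. Tomando d/dt de v(t), encontramos a(t) = 80·t^3 - 24·t^2 + 18·t + 10. Derivando la aceleración, obtenemos la sacudida: j(t) = 240·t^2 - 48·t + 18. Usando j(t) = 240·t^2 - 48·t + 18 y sustituyendo t = 1, encontramos j = 210.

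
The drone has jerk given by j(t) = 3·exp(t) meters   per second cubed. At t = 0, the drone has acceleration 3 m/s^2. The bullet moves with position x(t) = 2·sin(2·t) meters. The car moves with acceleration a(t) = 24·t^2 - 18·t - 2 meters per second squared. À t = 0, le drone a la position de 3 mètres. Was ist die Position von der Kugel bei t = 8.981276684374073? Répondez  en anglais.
From the given position equation x(t) = 2·sin(2·t), we substitute t = 8.981276684374073 to get x = -1.55036326031533.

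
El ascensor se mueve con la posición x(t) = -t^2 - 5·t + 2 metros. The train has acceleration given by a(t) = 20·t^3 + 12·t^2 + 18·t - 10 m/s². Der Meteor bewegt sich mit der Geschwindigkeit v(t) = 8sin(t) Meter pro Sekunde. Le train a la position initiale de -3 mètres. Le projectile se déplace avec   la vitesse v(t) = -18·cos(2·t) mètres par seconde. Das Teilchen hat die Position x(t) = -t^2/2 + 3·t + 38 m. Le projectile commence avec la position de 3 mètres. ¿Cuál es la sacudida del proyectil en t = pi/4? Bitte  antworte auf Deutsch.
Ausgehend von der Geschwindigkeit v(t) = -18·cos(2·t), nehmen wir 2 Ableitungen. Mit d/dt von v(t) finden wir a(t) = 36·sin(2·t). Die Ableitung von der Beschleunigung ergibt den Ruck: j(t) = 72·cos(2·t). Mit j(t) = 72·cos(2·t) und Einsetzen von t = pi/4, finden wir j = 0.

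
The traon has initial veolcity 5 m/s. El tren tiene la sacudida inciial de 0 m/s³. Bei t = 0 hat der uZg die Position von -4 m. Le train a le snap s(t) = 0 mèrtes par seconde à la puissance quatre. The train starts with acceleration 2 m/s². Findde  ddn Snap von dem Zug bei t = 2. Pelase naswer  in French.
Nous avons le snap s(t) = 0. En substituant t = 2: s(2) = 0.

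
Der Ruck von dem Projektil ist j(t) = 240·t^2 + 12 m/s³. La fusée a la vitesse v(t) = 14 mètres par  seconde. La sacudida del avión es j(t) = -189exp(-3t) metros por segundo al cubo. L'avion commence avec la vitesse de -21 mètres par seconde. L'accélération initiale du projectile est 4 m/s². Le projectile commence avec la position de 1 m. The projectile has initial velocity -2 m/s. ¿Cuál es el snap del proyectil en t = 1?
Debemos derivar nuestra ecuación de la sacudida j(t) = 240·t^2 + 12 1 vez. La derivada de la sacudida da el snap: s(t) = 480·t. Tenemos el snap s(t) = 480·t. Sustituyendo t = 1: s(1) = 480.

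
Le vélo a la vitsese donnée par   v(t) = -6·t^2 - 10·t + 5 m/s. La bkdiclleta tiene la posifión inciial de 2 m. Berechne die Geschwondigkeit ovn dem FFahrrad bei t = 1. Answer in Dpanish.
Usando v(t) = -6·t^2 - 10·t + 5 y sustituyendo t = 1, encontramos v = -11.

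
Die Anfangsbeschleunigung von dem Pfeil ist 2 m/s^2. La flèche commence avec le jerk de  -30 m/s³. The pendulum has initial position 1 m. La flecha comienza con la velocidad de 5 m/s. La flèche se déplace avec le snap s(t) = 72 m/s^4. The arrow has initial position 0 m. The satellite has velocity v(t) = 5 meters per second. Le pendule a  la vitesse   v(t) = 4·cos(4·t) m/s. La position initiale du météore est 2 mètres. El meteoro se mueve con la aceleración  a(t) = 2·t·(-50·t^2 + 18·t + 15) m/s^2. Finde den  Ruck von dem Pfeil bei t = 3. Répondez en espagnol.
Para resolver esto, necesitamos tomar 1 integral de nuestra ecuación del snap s(t) = 72. La integral del snap, con j(0) = -30, da la sacudida: j(t) = 72·t - 30. Tenemos la sacudida j(t) = 72·t - 30. Sustituyendo t = 3: j(3) = 186.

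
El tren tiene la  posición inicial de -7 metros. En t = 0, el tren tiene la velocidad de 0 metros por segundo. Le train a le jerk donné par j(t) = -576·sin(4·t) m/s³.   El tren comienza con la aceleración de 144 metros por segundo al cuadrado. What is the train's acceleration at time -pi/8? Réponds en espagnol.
Partiendo de la sacudida j(t) = -576·sin(4·t), tomamos 1 antiderivada. La integral de la sacudida, con a(0) = 144, da la aceleración: a(t) = 144·cos(4·t). Usando a(t) = 144·cos(4·t) y sustituyendo t = -pi/8, encontramos a = 0.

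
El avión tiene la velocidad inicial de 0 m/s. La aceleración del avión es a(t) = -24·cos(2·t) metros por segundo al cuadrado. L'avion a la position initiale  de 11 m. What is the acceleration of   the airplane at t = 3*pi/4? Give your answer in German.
Wir haben die Beschleunigung a(t) = -24·cos(2·t). Durch Einsetzen von t = 3*pi/4: a(3*pi/4) = 0.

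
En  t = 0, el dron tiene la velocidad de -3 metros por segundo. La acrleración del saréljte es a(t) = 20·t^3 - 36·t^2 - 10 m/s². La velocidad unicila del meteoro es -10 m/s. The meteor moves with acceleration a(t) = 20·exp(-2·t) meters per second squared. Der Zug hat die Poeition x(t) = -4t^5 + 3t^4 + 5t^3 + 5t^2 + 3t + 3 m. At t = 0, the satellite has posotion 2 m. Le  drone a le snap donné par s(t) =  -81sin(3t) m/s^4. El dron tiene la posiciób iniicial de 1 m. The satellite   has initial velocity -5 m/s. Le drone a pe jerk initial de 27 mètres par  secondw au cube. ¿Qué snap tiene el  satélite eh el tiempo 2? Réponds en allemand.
Wir müssen unsere Gleichung für die Beschleunigung a(t) = 20·t^3 - 36·t^2 - 10 2-mal ableiten. Durch Ableiten von der Beschleunigung erhalten wir den Ruck: j(t) = 60·t^2 - 72·t. Die Ableitung von dem Ruck ergibt den Snap: s(t) = 120·t - 72. Aus der Gleichung für den Snap s(t) = 120·t - 72, setzen wir t = 2 ein und erhalten s = 168.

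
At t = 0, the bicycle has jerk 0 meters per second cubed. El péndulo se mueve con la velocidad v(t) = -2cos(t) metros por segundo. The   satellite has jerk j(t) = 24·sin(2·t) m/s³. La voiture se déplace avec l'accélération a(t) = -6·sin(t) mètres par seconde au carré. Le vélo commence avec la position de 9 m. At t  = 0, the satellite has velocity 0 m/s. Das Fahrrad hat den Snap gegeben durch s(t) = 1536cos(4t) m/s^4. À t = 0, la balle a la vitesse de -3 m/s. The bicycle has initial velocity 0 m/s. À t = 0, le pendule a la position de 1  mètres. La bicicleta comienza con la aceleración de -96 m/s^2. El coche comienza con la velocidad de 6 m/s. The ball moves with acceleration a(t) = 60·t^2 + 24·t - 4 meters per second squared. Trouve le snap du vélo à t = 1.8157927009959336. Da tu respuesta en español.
Usando s(t) = 1536·cos(4·t) y sustituyendo t = 1.8157927009959336, encontramos s = 855.605132657131.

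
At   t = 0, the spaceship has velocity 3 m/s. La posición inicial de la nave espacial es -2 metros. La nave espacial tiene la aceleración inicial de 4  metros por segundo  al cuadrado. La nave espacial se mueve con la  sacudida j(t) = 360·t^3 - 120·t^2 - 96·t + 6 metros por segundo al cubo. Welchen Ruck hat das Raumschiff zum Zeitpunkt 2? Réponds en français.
De l'équation du jerk j(t) = 360·t^3 - 120·t^2 - 96·t + 6, nous substituons t = 2 pour obtenir j = 2214.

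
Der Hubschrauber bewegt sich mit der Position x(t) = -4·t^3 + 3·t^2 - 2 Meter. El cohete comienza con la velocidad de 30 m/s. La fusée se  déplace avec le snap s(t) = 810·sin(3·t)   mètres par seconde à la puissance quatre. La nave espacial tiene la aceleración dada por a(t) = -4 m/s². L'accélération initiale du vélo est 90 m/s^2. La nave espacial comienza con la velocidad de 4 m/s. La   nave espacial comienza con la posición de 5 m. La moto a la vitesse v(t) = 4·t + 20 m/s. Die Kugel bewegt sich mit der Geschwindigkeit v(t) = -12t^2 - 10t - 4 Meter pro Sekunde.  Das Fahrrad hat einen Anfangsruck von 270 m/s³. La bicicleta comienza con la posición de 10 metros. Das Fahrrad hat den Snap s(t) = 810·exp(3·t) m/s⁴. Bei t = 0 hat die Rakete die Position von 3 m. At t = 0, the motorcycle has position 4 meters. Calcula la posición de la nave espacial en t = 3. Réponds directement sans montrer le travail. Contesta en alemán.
x(3) = -1.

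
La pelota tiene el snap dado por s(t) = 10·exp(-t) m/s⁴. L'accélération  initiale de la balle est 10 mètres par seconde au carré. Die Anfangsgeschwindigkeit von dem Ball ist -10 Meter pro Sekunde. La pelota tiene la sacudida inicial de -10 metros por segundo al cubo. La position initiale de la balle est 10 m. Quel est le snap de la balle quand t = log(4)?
Nous avons le snap s(t) = 10·exp(-t). En substituant t = log(4): s(log(4)) = 5/2.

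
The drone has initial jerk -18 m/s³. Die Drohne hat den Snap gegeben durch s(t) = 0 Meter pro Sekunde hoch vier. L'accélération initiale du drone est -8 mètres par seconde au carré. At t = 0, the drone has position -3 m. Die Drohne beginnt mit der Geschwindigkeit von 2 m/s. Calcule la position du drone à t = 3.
Pour résoudre ceci, nous devons prendre 4 primitives de notre équation du snap s(t) = 0. L'intégrale du snap, avec j(0) = -18, donne le jerk: j(t) = -18. En prenant ∫j(t)dt et en appliquant a(0) = -8, nous trouvons a(t) = -18·t - 8. En intégrant l'accélération et en utilisant la condition initiale v(0) = 2, nous obtenons v(t) = -9·t^2 - 8·t + 2. En intégrant la vitesse et en utilisant la condition initiale x(0) = -3, nous obtenons x(t) = -3·t^3 - 4·t^2 + 2·t - 3. De l'équation de la position x(t) = -3·t^3 - 4·t^2 + 2·t - 3, nous substituons t = 3 pour obtenir x = -114.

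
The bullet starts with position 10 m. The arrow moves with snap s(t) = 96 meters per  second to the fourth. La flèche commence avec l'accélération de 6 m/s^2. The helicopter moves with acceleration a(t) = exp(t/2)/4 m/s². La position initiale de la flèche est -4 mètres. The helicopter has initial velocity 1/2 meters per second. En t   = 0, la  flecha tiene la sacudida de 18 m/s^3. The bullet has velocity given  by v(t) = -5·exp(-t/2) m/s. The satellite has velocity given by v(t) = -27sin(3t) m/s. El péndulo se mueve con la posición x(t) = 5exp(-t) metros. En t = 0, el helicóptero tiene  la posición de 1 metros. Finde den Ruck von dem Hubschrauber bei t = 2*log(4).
Um dies zu lösen, müssen wir 1 Ableitung unserer Gleichung für die Beschleunigung a(t) = exp(t/2)/4 nehmen. Durch Ableiten von der Beschleunigung erhalten wir den Ruck: j(t) = exp(t/2)/8. Aus der Gleichung für den Ruck j(t) = exp(t/2)/8, setzen wir t = 2*log(4) ein und erhalten j = 1/2.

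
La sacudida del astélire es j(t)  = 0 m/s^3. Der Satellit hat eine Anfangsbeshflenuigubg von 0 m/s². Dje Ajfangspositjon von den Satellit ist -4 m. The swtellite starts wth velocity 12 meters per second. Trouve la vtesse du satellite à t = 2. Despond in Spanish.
Para resolver esto, necesitamos tomar 2 antiderivadas de nuestra ecuación de la sacudida j(t) = 0. La antiderivada de la sacudida es la aceleración. Usando a(0) = 0, obtenemos a(t) = 0. Tomando ∫a(t)dt y aplicando v(0) = 12, encontramos v(t) = 12. Tenemos la velocidad v(t) = 12. Sustituyendo t = 2: v(2) = 12.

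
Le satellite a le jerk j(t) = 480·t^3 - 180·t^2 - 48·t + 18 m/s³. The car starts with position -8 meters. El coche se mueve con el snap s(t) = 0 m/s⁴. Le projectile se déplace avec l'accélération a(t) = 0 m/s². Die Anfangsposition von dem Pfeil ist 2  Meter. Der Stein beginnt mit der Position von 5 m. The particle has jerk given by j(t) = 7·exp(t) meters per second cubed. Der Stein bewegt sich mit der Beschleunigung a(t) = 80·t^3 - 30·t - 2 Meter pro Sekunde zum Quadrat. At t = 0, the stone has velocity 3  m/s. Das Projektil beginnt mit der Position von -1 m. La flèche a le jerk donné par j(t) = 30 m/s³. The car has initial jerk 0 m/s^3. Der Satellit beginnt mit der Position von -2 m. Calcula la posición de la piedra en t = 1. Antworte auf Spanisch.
Necesitamos integrar nuestra ecuación de la aceleración a(t) = 80·t^3 - 30·t - 2 2 veces. Integrando la aceleración y usando la condición inicial v(0) = 3, obtenemos v(t) = 20·t^4 - 15·t^2 - 2·t + 3. Integrando la velocidad y usando la condición inicial x(0) = 5, obtenemos x(t) = 4·t^5 - 5·t^3 - t^2 + 3·t + 5. Usando x(t) = 4·t^5 - 5·t^3 - t^2 + 3·t + 5 y sustituyendo t = 1, encontramos x = 6.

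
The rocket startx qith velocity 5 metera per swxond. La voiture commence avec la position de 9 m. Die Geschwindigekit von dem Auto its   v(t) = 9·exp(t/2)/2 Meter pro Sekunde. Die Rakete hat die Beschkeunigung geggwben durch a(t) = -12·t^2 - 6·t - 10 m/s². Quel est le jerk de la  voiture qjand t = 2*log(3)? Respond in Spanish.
Partiendo de la velocidad v(t) = 9·exp(t/2)/2, tomamos 2 derivadas. La derivada de la velocidad da la aceleración: a(t) = 9·exp(t/2)/4. La derivada de la aceleración da la sacudida: j(t) = 9·exp(t/2)/8. Usando j(t) = 9·exp(t/2)/8 y sustituyendo t = 2*log(3), encontramos j = 27/8.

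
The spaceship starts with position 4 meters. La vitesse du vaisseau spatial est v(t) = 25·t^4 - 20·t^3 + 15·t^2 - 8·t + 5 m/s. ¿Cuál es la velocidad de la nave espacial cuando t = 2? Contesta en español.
De la ecuación de la velocidad v(t) = 25·t^4 - 20·t^3 + 15·t^2 - 8·t + 5, sustituimos t = 2 para obtener v = 289.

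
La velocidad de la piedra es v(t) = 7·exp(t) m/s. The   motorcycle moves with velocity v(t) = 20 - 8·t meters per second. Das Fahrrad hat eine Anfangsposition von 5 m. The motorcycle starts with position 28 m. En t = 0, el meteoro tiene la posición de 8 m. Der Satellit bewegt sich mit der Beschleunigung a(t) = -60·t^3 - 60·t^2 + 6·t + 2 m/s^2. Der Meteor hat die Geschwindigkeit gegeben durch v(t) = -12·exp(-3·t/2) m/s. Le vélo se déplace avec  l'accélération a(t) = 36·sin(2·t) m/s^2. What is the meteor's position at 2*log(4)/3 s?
To find the answer, we compute 1 antiderivative of v(t) = -12·exp(-3·t/2). Integrating velocity and using the initial condition x(0) = 8, we get x(t) = 8·exp(-3·t/2). From the given position equation x(t) = 8·exp(-3·t/2), we substitute t = 2*log(4)/3 to get x = 2.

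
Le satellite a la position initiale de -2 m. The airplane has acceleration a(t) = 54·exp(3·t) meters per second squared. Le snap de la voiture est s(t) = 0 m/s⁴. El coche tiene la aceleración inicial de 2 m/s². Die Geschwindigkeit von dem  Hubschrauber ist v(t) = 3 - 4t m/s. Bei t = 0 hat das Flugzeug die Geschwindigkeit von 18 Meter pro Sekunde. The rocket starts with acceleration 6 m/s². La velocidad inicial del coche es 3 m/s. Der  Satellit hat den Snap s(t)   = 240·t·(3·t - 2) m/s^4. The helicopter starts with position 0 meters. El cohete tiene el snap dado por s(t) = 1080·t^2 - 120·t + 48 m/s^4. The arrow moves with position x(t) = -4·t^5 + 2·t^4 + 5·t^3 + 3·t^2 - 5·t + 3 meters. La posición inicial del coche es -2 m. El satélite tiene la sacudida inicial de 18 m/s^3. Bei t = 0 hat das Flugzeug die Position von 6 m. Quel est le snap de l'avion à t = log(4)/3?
Pour résoudre ceci, nous devons prendre 2 dérivées de notre équation de l'accélération a(t) = 54·exp(3·t). En dérivant l'accélération, nous obtenons le jerk: j(t) = 162·exp(3·t). En dérivant le jerk, nous obtenons le snap: s(t) = 486·exp(3·t). En utilisant s(t) = 486·exp(3·t) et en substituant t = log(4)/3, nous trouvons s = 1944.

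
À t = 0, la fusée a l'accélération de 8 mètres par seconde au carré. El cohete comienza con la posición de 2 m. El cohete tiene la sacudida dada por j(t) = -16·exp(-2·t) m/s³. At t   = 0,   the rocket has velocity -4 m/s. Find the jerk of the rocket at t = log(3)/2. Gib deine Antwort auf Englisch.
Using j(t) = -16·exp(-2·t) and substituting t = log(3)/2, we find j = -16/3.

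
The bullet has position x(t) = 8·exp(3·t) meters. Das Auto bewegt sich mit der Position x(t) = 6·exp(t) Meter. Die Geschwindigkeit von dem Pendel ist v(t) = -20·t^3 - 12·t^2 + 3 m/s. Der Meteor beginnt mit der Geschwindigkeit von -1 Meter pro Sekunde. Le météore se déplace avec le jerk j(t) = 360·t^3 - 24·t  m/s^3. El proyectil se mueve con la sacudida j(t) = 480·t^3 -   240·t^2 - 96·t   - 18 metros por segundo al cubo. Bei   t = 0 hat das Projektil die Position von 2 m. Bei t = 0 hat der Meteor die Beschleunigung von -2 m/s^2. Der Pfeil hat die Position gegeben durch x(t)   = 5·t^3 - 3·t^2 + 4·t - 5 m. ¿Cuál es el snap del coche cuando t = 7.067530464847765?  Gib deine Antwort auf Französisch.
Pour résoudre ceci, nous devons prendre 4 dérivées de notre équation de la position x(t) = 6·exp(t). En dérivant la position, nous obtenons la vitesse: v(t) = 6·exp(t). En prenant d/dt de v(t), nous trouvons a(t) = 6·exp(t). En dérivant l'accélération, nous obtenons le jerk: j(t) = 6·exp(t). En prenant d/dt de j(t), nous trouvons s(t) = 6·exp(t). En utilisant s(t) = 6·exp(t) et en substituant t = 7.067530464847765, nous trouvons s = 7039.48247288633.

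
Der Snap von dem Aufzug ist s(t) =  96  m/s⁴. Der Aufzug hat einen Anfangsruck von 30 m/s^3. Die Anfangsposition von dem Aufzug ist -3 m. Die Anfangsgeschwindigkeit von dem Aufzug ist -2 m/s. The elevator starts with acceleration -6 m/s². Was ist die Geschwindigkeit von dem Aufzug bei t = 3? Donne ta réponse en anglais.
We must find the antiderivative of our snap equation s(t) = 96 3 times. Taking ∫s(t)dt and applying j(0) = 30, we find j(t) = 96·t + 30. Finding the antiderivative of j(t) and using a(0) = -6: a(t) = 48·t^2 + 30·t - 6. Finding the integral of a(t) and using v(0) = -2: v(t) = 16·t^3 + 15·t^2 - 6·t - 2. From the given velocity equation v(t) = 16·t^3 + 15·t^2 - 6·t - 2, we substitute t = 3 to get v = 547.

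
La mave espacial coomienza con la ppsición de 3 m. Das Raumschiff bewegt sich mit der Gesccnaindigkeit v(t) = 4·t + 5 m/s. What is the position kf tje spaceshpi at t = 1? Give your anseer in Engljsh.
Starting from velocity v(t) = 4·t + 5, we take 1 integral. The antiderivative of velocity, with x(0) = 3, gives position: x(t) = 2·t^2 + 5·t + 3. We have position x(t) = 2·t^2 + 5·t + 3. Substituting t = 1: x(1) = 10.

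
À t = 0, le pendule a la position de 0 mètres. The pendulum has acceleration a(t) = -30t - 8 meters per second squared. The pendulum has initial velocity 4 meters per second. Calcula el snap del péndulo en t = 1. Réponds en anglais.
To solve this, we need to take 2 derivatives of our acceleration equation a(t) = -30·t - 8. Differentiating acceleration, we get jerk: j(t) = -30. Taking d/dt of j(t), we find s(t) = 0. Using s(t) = 0 and substituting t = 1, we find s = 0.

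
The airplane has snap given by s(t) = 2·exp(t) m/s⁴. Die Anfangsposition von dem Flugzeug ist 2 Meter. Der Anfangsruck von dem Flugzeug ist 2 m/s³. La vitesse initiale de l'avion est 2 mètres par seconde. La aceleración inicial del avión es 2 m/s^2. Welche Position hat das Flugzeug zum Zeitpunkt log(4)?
Ausgehend von dem Snap s(t) = 2·exp(t), nehmen wir 4 Stammfunktionen. Durch Integration von dem Snap und Verwendung der Anfangsbedingung j(0) = 2, erhalten wir j(t) = 2·exp(t). Durch Integration von dem Ruck und Verwendung der Anfangsbedingung a(0) = 2, erhalten wir a(t) = 2·exp(t). Das Integral von der Beschleunigung, mit v(0) = 2, ergibt die Geschwindigkeit: v(t) = 2·exp(t). Durch Integration von der Geschwindigkeit und Verwendung der Anfangsbedingung x(0) = 2, erhalten wir x(t) = 2·exp(t). Wir haben die Position x(t) = 2·exp(t). Durch Einsetzen von t = log(4): x(log(4)) = 8.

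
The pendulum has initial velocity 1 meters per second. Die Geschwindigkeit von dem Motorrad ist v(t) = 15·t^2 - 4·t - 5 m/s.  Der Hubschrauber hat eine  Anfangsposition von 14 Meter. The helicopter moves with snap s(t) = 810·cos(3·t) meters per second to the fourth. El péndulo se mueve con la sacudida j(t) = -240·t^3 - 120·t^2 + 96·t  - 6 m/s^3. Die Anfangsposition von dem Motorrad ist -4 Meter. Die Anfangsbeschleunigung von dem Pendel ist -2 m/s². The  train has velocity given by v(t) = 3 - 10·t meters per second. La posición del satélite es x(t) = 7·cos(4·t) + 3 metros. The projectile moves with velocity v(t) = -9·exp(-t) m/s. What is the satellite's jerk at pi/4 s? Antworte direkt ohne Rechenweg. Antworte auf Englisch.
j(pi/4) = 0.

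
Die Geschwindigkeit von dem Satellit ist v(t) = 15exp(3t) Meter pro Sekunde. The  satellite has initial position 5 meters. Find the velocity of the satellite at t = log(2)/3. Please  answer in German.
Aus der Gleichung für die Geschwindigkeit v(t) = 15·exp(3·t), setzen wir t = log(2)/3 ein und erhalten v = 30.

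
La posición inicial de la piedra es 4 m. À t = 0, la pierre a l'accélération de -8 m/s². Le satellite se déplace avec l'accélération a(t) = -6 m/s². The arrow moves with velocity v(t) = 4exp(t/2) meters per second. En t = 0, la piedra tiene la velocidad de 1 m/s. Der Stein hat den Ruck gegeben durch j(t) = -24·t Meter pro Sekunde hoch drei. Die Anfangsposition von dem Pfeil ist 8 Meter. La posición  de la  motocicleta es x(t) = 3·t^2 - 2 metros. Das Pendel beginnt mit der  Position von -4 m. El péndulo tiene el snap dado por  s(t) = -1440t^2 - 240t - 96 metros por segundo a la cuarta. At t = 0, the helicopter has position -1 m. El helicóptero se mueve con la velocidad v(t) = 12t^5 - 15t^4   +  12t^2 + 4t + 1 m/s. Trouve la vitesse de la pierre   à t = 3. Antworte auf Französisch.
Nous devons intégrer notre équation du jerk j(t) = -24·t 2 fois. En prenant ∫j(t)dt et en appliquant a(0) = -8, nous trouvons a(t) = -12·t^2 - 8. L'intégrale de l'accélération, avec v(0) = 1, donne la vitesse: v(t) = -4·t^3 - 8·t + 1. En utilisant v(t) = -4·t^3 - 8·t + 1 et en substituant t = 3, nous trouvons v = -131.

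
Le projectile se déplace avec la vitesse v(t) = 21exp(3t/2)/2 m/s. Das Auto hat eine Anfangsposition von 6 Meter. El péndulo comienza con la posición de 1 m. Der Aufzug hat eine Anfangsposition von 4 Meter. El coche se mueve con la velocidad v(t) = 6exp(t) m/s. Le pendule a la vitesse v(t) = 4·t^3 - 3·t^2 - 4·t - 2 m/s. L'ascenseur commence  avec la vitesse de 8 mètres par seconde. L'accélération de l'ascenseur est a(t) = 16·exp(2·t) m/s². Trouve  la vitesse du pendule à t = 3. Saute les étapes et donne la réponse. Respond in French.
À t = 3, v = 67.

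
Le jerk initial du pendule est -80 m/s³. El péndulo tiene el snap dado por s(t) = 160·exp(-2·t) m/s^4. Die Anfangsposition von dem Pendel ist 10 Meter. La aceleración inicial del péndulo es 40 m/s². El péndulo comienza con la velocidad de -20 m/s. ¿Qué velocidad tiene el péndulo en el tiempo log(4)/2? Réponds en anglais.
To solve this, we need to take 3 antiderivatives of our snap equation s(t) = 160·exp(-2·t). The antiderivative of snap, with j(0) = -80, gives jerk: j(t) = -80·exp(-2·t). Integrating jerk and using the initial condition a(0) = 40, we get a(t) = 40·exp(-2·t). The antiderivative of acceleration, with v(0) = -20, gives velocity: v(t) = -20·exp(-2·t). Using v(t) = -20·exp(-2·t) and substituting t = log(4)/2, we find v = -5.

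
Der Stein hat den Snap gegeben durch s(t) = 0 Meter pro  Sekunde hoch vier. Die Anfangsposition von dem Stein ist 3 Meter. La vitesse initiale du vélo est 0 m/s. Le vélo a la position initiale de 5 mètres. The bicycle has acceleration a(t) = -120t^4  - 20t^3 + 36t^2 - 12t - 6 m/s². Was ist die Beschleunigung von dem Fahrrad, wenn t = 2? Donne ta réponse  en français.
En utilisant a(t) = -120·t^4 - 20·t^3 + 36·t^2 - 12·t - 6 et en substituant t = 2, nous trouvons a = -1966.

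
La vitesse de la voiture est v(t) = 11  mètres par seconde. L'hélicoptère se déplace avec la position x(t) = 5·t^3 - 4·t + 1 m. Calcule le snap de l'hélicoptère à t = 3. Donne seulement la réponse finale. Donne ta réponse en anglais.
At t = 3, s = 0.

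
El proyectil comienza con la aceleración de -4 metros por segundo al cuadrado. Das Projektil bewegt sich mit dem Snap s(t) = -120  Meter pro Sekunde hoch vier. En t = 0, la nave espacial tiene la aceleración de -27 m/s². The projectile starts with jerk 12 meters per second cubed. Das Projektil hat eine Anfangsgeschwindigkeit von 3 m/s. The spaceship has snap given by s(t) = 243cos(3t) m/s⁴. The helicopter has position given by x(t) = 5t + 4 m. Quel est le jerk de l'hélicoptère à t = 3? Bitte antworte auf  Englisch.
To solve this, we need to take 3 derivatives of our position equation x(t) = 5·t + 4. Differentiating position, we get velocity: v(t) = 5. Differentiating velocity, we get acceleration: a(t) = 0. Differentiating acceleration, we get jerk: j(t) = 0. From the given jerk equation j(t) = 0, we substitute t = 3 to get j = 0.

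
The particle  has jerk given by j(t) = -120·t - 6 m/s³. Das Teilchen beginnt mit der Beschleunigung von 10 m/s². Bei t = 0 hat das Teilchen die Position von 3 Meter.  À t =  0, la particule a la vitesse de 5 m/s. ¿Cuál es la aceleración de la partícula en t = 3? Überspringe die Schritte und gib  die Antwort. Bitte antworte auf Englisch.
The acceleration at t = 3 is a = -548.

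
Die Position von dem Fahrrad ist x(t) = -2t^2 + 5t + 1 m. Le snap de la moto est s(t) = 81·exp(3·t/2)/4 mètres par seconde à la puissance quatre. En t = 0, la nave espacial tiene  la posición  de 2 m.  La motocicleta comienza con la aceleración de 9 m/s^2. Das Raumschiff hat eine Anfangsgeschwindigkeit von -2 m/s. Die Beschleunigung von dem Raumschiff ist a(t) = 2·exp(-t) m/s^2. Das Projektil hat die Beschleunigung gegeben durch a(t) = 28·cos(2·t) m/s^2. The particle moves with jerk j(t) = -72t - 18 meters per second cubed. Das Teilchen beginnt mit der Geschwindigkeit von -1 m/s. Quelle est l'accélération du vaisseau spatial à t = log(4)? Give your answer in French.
De l'équation de l'accélération a(t) = 2·exp(-t), nous substituons t = log(4) pour obtenir a = 1/2.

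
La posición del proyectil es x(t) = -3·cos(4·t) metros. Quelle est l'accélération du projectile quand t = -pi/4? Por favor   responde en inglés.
We must differentiate our position equation x(t) = -3·cos(4·t) 2 times. Taking d/dt of x(t), we find v(t) = 12·sin(4·t). Taking d/dt of v(t), we find a(t) = 48·cos(4·t). Using a(t) = 48·cos(4·t) and substituting t = -pi/4, we find a = -48.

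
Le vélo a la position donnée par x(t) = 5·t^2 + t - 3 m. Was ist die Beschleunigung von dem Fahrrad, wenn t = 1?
Um dies zu lösen, müssen wir 2 Ableitungen unserer Gleichung für die Position x(t) = 5·t^2 + t - 3 nehmen. Durch Ableiten von der Position erhalten wir die Geschwindigkeit: v(t) = 10·t + 1. Durch Ableiten von der Geschwindigkeit erhalten wir die Beschleunigung: a(t) = 10. Wir haben die Beschleunigung a(t) = 10. Durch Einsetzen von t = 1: a(1) = 10.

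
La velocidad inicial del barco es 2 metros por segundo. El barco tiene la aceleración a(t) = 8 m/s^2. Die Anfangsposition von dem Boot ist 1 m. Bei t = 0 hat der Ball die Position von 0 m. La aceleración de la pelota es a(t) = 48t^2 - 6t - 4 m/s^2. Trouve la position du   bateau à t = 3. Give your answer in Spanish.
Debemos encontrar la integral de nuestra ecuación de la aceleración a(t) = 8 2 veces. La antiderivada de la aceleración, con v(0) = 2, da la velocidad: v(t) = 8·t + 2. Tomando ∫v(t)dt y aplicando x(0) = 1, encontramos x(t) = 4·t^2 + 2·t + 1. Usando x(t) = 4·t^2 + 2·t + 1 y sustituyendo t = 3, encontramos x = 43.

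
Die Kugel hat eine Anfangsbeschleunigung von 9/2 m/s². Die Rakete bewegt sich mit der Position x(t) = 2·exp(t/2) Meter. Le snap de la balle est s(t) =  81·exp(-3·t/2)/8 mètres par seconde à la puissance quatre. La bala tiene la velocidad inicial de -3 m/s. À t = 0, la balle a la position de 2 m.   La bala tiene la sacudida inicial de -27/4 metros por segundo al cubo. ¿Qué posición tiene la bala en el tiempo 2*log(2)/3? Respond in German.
Wir müssen die Stammfunktion unserer Gleichung für den Snap s(t) = 81·exp(-3·t/2)/8 4-mal finden. Das Integral von dem Snap ist der Ruck. Mit j(0) = -27/4 erhalten wir j(t) = -27·exp(-3·t/2)/4. Mit ∫j(t)dt und Anwendung von a(0) = 9/2, finden wir a(t) = 9·exp(-3·t/2)/2. Das Integral von der Beschleunigung ist die Geschwindigkeit. Mit v(0) = -3 erhalten wir v(t) = -3·exp(-3·t/2). Mit ∫v(t)dt und Anwendung von x(0) = 2, finden wir x(t) = 2·exp(-3·t/2). Mit x(t) = 2·exp(-3·t/2) und Einsetzen von t = 2*log(2)/3, finden wir x = 1.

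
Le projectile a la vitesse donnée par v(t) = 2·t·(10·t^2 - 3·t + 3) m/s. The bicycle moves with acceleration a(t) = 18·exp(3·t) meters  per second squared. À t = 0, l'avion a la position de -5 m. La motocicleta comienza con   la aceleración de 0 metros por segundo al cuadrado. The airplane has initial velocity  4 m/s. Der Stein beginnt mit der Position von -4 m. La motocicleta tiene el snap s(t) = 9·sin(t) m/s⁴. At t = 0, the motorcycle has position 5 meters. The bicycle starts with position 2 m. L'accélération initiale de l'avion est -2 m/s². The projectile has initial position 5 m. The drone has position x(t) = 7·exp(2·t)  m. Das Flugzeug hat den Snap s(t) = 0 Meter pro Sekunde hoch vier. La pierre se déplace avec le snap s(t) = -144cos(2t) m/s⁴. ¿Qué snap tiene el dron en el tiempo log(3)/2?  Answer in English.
We must differentiate our position equation x(t) = 7·exp(2·t) 4 times. Taking d/dt of x(t), we find v(t) = 14·exp(2·t). The derivative of velocity gives acceleration: a(t) = 28·exp(2·t). Taking d/dt of a(t), we find j(t) = 56·exp(2·t). The derivative of jerk gives snap: s(t) = 112·exp(2·t). Using s(t) = 112·exp(2·t) and substituting t = log(3)/2, we find s = 336.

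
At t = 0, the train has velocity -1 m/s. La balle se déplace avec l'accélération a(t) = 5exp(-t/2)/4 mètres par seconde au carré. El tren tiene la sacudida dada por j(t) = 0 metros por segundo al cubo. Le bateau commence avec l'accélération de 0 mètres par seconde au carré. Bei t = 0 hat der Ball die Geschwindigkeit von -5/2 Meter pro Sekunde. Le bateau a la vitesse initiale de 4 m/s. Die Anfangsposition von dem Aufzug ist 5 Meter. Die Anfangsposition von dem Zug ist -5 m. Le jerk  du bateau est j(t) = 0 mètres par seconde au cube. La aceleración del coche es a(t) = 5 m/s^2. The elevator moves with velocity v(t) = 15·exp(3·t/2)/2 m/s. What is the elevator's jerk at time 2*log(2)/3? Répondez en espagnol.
Para resolver esto, necesitamos tomar 2 derivadas de nuestra ecuación de la velocidad v(t) = 15·exp(3·t/2)/2. La derivada de la velocidad da la aceleración: a(t) = 45·exp(3·t/2)/4. Derivando la aceleración, obtenemos la sacudida: j(t) = 135·exp(3·t/2)/8. Tenemos la sacudida j(t) = 135·exp(3·t/2)/8. Sustituyendo t = 2*log(2)/3: j(2*log(2)/3) = 135/4.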